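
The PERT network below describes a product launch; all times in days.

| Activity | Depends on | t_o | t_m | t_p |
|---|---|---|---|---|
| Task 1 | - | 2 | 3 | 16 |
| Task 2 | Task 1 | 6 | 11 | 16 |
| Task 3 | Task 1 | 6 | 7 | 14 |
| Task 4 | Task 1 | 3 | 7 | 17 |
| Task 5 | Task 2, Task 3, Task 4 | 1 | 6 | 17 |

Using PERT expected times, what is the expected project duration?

23 days

te_Task 1 = (2 + 4·3 + 16)/6 = 30/6 = 5
te_Task 2 = (6 + 4·11 + 16)/6 = 66/6 = 11
te_Task 3 = (6 + 4·7 + 14)/6 = 48/6 = 8
te_Task 4 = (3 + 4·7 + 17)/6 = 48/6 = 8
te_Task 5 = (1 + 4·6 + 17)/6 = 42/6 = 7

Forward pass:
ES_Task 1 = 0; EF_Task 1 = 5
ES_Task 2 = 5; EF_Task 2 = 5+11 = 16
ES_Task 3 = 5; EF_Task 3 = 5+8 = 13
ES_Task 4 = 5; EF_Task 4 = 5+8 = 13
ES_Task 5 = max(EF_Task 2=16, EF_Task 3=13, EF_Task 4=13) = 16; EF_Task 5 = 16+7 = 23
Expected project duration μ = 23 days. Critical path: Task 1 → Task 2 → Task 5.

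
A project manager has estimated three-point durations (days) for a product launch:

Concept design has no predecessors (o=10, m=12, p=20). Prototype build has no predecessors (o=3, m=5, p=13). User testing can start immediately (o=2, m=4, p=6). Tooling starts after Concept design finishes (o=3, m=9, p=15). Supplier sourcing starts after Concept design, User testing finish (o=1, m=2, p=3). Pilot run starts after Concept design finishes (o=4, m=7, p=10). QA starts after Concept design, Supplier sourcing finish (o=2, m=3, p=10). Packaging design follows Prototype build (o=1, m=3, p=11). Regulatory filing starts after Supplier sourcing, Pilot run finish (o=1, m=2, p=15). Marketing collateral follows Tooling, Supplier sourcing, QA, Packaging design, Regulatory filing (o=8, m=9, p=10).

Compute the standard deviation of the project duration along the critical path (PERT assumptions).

3.06 days

te_Concept design = (10 + 4·12 + 20)/6 = 78/6 = 13; σ²_Concept design = ((20−10)/6)² = 2.778
te_Prototype build = (3 + 4·5 + 13)/6 = 36/6 = 6; σ²_Prototype build = ((13−3)/6)² = 2.778
te_User testing = (2 + 4·4 + 6)/6 = 24/6 = 4; σ²_User testing = ((6−2)/6)² = 0.444
te_Tooling = (3 + 4·9 + 15)/6 = 54/6 = 9; σ²_Tooling = ((15−3)/6)² = 4.000
te_Supplier sourcing = (1 + 4·2 + 3)/6 = 12/6 = 2; σ²_Supplier sourcing = ((3−1)/6)² = 0.111
te_Pilot run = (4 + 4·7 + 10)/6 = 42/6 = 7; σ²_Pilot run = ((10−4)/6)² = 1.000
te_QA = (2 + 4·3 + 10)/6 = 24/6 = 4; σ²_QA = ((10−2)/6)² = 1.778
te_Packaging design = (1 + 4·3 + 11)/6 = 24/6 = 4; σ²_Packaging design = ((11−1)/6)² = 2.778
te_Regulatory filing = (1 + 4·2 + 15)/6 = 24/6 = 4; σ²_Regulatory filing = ((15−1)/6)² = 5.444
te_Marketing collateral = (8 + 4·9 + 10)/6 = 54/6 = 9; σ²_Marketing collateral = ((10−8)/6)² = 0.111

Forward pass:
ES_Concept design = 0; EF_Concept design = 13
ES_Prototype build = 0; EF_Prototype build = 6
ES_User testing = 0; EF_User testing = 4
ES_Tooling = 13; EF_Tooling = 13+9 = 22
ES_Supplier sourcing = max(EF_Concept design=13, EF_User testing=4) = 13; EF_Supplier sourcing = 13+2 = 15
ES_Pilot run = 13; EF_Pilot run = 13+7 = 20
ES_QA = max(EF_Concept design=13, EF_Supplier sourcing=15) = 15; EF_QA = 15+4 = 19
ES_Packaging design = 6; EF_Packaging design = 6+4 = 10
ES_Regulatory filing = max(EF_Supplier sourcing=15, EF_Pilot run=20) = 20; EF_Regulatory filing = 20+4 = 24
ES_Marketing collateral = max(EF_Tooling=22, EF_Supplier sourcing=15, EF_QA=19, EF_Packaging design=10, EF_Regulatory filing=24) = 24; EF_Marketing collateral = 24+9 = 33
Expected project duration μ = 33 days. Critical path: Concept design → Pilot run → Regulatory filing → Marketing collateral.

Variance along critical path = 2.778 + 1.000 + 5.444 + 0.111 = 9.333
σ = √9.333 = 3.055 days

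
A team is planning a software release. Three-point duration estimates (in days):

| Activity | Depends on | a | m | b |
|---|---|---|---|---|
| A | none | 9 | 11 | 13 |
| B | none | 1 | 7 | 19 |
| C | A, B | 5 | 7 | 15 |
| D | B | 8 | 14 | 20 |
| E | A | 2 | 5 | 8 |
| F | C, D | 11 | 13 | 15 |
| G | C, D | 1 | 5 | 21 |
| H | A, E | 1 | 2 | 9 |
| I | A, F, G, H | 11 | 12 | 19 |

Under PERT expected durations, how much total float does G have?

te_A = (9 + 4·11 + 13)/6 = 66/6 = 11
te_B = (1 + 4·7 + 19)/6 = 48/6 = 8
te_C = (5 + 4·7 + 15)/6 = 48/6 = 8
te_D = (8 + 4·14 + 20)/6 = 84/6 = 14
te_E = (2 + 4·5 + 8)/6 = 30/6 = 5
te_F = (11 + 4·13 + 15)/6 = 78/6 = 13
te_G = (1 + 4·5 + 21)/6 = 42/6 = 7
te_H = (1 + 4·2 + 9)/6 = 18/6 = 3
te_I = (11 + 4·12 + 19)/6 = 78/6 = 13

Forward pass:
ES_A = 0; EF_A = 11
ES_B = 0; EF_B = 8
ES_C = max(EF_A=11, EF_B=8) = 11; EF_C = 11+8 = 19
ES_D = 8; EF_D = 8+14 = 22
ES_E = 11; EF_E = 11+5 = 16
ES_F = max(EF_C=19, EF_D=22) = 22; EF_F = 22+13 = 35
ES_G = max(EF_C=19, EF_D=22) = 22; EF_G = 22+7 = 29
ES_H = max(EF_A=11, EF_E=16) = 16; EF_H = 16+3 = 19
ES_I = max(EF_A=11, EF_F=35, EF_G=29, EF_H=19) = 35; EF_I = 35+13 = 48
Expected project duration μ = 48 days. Critical path: B → D → F → I.

Backward pass:
LF_I = 48; LS_I = 48−13 = 35
LF_H = LS_I = 35; LS_H = 35−3 = 32
LF_G = LS_I = 35; LS_G = 35−7 = 28
LF_F = LS_I = 35; LS_F = 35−13 = 22
LF_E = LS_H = 32; LS_E = 32−5 = 27
LF_D = min(LS_F=22, LS_G=28) = 22; LS_D = 22−14 = 8
LF_C = min(LS_F=22, LS_G=28) = 22; LS_C = 22−8 = 14
LF_B = min(LS_C=14, LS_D=8) = 8; LS_B = 8−8 = 0
LF_A = min(LS_C=14, LS_E=27, LS_H=32, LS_I=35) = 14; LS_A = 14−11 = 3
Slack_G = LS_G − ES_G = 28 − 22 = 6

6 days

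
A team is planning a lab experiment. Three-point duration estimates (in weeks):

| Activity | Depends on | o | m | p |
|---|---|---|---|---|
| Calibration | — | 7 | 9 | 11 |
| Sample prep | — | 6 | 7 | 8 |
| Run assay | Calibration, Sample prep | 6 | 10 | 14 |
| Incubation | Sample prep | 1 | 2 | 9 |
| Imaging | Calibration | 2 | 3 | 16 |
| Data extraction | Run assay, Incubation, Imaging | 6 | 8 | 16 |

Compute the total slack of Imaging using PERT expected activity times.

5 weeks

te_Calibration = (7 + 4·9 + 11)/6 = 54/6 = 9
te_Sample prep = (6 + 4·7 + 8)/6 = 42/6 = 7
te_Run assay = (6 + 4·10 + 14)/6 = 60/6 = 10
te_Incubation = (1 + 4·2 + 9)/6 = 18/6 = 3
te_Imaging = (2 + 4·3 + 16)/6 = 30/6 = 5
te_Data extraction = (6 + 4·8 + 16)/6 = 54/6 = 9

Forward pass:
ES_Calibration = 0; EF_Calibration = 9
ES_Sample prep = 0; EF_Sample prep = 7
ES_Run assay = max(EF_Calibration=9, EF_Sample prep=7) = 9; EF_Run assay = 9+10 = 19
ES_Incubation = 7; EF_Incubation = 7+3 = 10
ES_Imaging = 9; EF_Imaging = 9+5 = 14
ES_Data extraction = max(EF_Run assay=19, EF_Incubation=10, EF_Imaging=14) = 19; EF_Data extraction = 19+9 = 28
Expected project duration μ = 28 weeks. Critical path: Calibration → Run assay → Data extraction.

Backward pass:
LF_Data extraction = 28; LS_Data extraction = 28−9 = 19
LF_Imaging = LS_Data extraction = 19; LS_Imaging = 19−5 = 14
LF_Incubation = LS_Data extraction = 19; LS_Incubation = 19−3 = 16
LF_Run assay = LS_Data extraction = 19; LS_Run assay = 19−10 = 9
LF_Sample prep = min(LS_Run assay=9, LS_Incubation=16) = 9; LS_Sample prep = 9−7 = 2
LF_Calibration = min(LS_Run assay=9, LS_Imaging=14) = 9; LS_Calibration = 9−9 = 0
Slack_Imaging = LS_Imaging − ES_Imaging = 14 − 9 = 5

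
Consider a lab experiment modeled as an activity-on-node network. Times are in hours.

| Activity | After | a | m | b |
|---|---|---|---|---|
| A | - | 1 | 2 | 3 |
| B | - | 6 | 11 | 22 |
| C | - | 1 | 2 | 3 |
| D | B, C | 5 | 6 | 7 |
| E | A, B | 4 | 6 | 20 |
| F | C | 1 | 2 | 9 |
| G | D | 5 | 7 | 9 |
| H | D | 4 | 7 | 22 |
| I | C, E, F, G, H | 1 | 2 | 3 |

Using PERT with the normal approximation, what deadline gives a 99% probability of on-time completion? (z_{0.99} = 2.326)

38.4 hours

te_A = (1 + 4·2 + 3)/6 = 12/6 = 2; σ²_A = ((3−1)/6)² = 0.111
te_B = (6 + 4·11 + 22)/6 = 72/6 = 12; σ²_B = ((22−6)/6)² = 7.111
te_C = (1 + 4·2 + 3)/6 = 12/6 = 2; σ²_C = ((3−1)/6)² = 0.111
te_D = (5 + 4·6 + 7)/6 = 36/6 = 6; σ²_D = ((7−5)/6)² = 0.111
te_E = (4 + 4·6 + 20)/6 = 48/6 = 8; σ²_E = ((20−4)/6)² = 7.111
te_F = (1 + 4·2 + 9)/6 = 18/6 = 3; σ²_F = ((9−1)/6)² = 1.778
te_G = (5 + 4·7 + 9)/6 = 42/6 = 7; σ²_G = ((9−5)/6)² = 0.444
te_H = (4 + 4·7 + 22)/6 = 54/6 = 9; σ²_H = ((22−4)/6)² = 9.000
te_I = (1 + 4·2 + 3)/6 = 12/6 = 2; σ²_I = ((3−1)/6)² = 0.111

Forward pass:
ES_A = 0; EF_A = 2
ES_B = 0; EF_B = 12
ES_C = 0; EF_C = 2
ES_D = max(EF_B=12, EF_C=2) = 12; EF_D = 12+6 = 18
ES_E = max(EF_A=2, EF_B=12) = 12; EF_E = 12+8 = 20
ES_F = 2; EF_F = 2+3 = 5
ES_G = 18; EF_G = 18+7 = 25
ES_H = 18; EF_H = 18+9 = 27
ES_I = max(EF_C=2, EF_E=20, EF_F=5, EF_G=25, EF_H=27) = 27; EF_I = 27+2 = 29
Expected project duration μ = 29 hours. Critical path: B → D → H → I.

Variance along critical path = 7.111 + 0.111 + 9.000 + 0.111 = 16.333; σ = 4.041 hours.
D = μ + z·σ = 29 + 2.326·4.041 = 38.4 hours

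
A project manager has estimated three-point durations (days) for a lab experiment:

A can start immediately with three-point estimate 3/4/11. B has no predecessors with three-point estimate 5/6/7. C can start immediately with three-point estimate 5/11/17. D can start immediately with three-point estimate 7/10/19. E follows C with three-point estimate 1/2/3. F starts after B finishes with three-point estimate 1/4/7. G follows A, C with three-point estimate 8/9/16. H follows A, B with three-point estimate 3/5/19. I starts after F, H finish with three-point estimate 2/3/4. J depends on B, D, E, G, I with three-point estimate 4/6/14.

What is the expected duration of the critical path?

28 days

te_A = (3 + 4·4 + 11)/6 = 30/6 = 5
te_B = (5 + 4·6 + 7)/6 = 36/6 = 6
te_C = (5 + 4·11 + 17)/6 = 66/6 = 11
te_D = (7 + 4·10 + 19)/6 = 66/6 = 11
te_E = (1 + 4·2 + 3)/6 = 12/6 = 2
te_F = (1 + 4·4 + 7)/6 = 24/6 = 4
te_G = (8 + 4·9 + 16)/6 = 60/6 = 10
te_H = (3 + 4·5 + 19)/6 = 42/6 = 7
te_I = (2 + 4·3 + 4)/6 = 18/6 = 3
te_J = (4 + 4·6 + 14)/6 = 42/6 = 7

Forward pass:
ES_A = 0; EF_A = 5
ES_B = 0; EF_B = 6
ES_C = 0; EF_C = 11
ES_D = 0; EF_D = 11
ES_E = 11; EF_E = 11+2 = 13
ES_F = 6; EF_F = 6+4 = 10
ES_G = max(EF_A=5, EF_C=11) = 11; EF_G = 11+10 = 21
ES_H = max(EF_A=5, EF_B=6) = 6; EF_H = 6+7 = 13
ES_I = max(EF_F=10, EF_H=13) = 13; EF_I = 13+3 = 16
ES_J = max(EF_B=6, EF_D=11, EF_E=13, EF_G=21, EF_I=16) = 21; EF_J = 21+7 = 28
Expected project duration μ = 28 days. Critical path: C → G → J.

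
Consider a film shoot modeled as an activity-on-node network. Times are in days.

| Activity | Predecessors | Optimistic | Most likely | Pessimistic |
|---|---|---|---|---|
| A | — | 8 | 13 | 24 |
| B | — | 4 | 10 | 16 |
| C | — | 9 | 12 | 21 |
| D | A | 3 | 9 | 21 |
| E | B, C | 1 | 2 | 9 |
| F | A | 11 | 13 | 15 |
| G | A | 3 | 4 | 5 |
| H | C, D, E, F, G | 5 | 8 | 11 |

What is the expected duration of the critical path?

te_A = (8 + 4·13 + 24)/6 = 84/6 = 14
te_B = (4 + 4·10 + 16)/6 = 60/6 = 10
te_C = (9 + 4·12 + 21)/6 = 78/6 = 13
te_D = (3 + 4·9 + 21)/6 = 60/6 = 10
te_E = (1 + 4·2 + 9)/6 = 18/6 = 3
te_F = (11 + 4·13 + 15)/6 = 78/6 = 13
te_G = (3 + 4·4 + 5)/6 = 24/6 = 4
te_H = (5 + 4·8 + 11)/6 = 48/6 = 8

Forward pass:
ES_A = 0; EF_A = 14
ES_B = 0; EF_B = 10
ES_C = 0; EF_C = 13
ES_D = 14; EF_D = 14+10 = 24
ES_E = max(EF_B=10, EF_C=13) = 13; EF_E = 13+3 = 16
ES_F = 14; EF_F = 14+13 = 27
ES_G = 14; EF_G = 14+4 = 18
ES_H = max(EF_C=13, EF_D=24, EF_E=16, EF_F=27, EF_G=18) = 27; EF_H = 27+8 = 35
Expected project duration μ = 35 days. Critical path: A → F → H.

35 days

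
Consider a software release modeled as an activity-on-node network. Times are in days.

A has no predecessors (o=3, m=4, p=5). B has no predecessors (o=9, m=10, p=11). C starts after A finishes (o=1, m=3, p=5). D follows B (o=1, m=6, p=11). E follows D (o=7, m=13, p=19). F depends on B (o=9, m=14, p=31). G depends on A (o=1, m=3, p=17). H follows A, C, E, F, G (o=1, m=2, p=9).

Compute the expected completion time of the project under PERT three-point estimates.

te_A = (3 + 4·4 + 5)/6 = 24/6 = 4
te_B = (9 + 4·10 + 11)/6 = 60/6 = 10
te_C = (1 + 4·3 + 5)/6 = 18/6 = 3
te_D = (1 + 4·6 + 11)/6 = 36/6 = 6
te_E = (7 + 4·13 + 19)/6 = 78/6 = 13
te_F = (9 + 4·14 + 31)/6 = 96/6 = 16
te_G = (1 + 4·3 + 17)/6 = 30/6 = 5
te_H = (1 + 4·2 + 9)/6 = 18/6 = 3

Forward pass:
ES_A = 0; EF_A = 4
ES_B = 0; EF_B = 10
ES_C = 4; EF_C = 4+3 = 7
ES_D = 10; EF_D = 10+6 = 16
ES_E = 16; EF_E = 16+13 = 29
ES_F = 10; EF_F = 10+16 = 26
ES_G = 4; EF_G = 4+5 = 9
ES_H = max(EF_A=4, EF_C=7, EF_E=29, EF_F=26, EF_G=9) = 29; EF_H = 29+3 = 32
Expected project duration μ = 32 days. Critical path: B → D → E → H.

32 days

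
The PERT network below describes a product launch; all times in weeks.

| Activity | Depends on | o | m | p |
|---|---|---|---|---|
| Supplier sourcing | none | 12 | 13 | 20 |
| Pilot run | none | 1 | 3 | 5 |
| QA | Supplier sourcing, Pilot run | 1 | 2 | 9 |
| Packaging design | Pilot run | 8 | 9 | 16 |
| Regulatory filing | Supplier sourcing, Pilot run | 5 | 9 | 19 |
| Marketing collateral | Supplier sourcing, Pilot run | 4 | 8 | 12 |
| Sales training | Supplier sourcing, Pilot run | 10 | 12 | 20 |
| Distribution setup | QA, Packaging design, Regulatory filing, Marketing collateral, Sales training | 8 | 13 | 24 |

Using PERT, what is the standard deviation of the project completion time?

te_Supplier sourcing = (12 + 4·13 + 20)/6 = 84/6 = 14; σ²_Supplier sourcing = ((20−12)/6)² = 1.778
te_Pilot run = (1 + 4·3 + 5)/6 = 18/6 = 3; σ²_Pilot run = ((5−1)/6)² = 0.444
te_QA = (1 + 4·2 + 9)/6 = 18/6 = 3; σ²_QA = ((9−1)/6)² = 1.778
te_Packaging design = (8 + 4·9 + 16)/6 = 60/6 = 10; σ²_Packaging design = ((16−8)/6)² = 1.778
te_Regulatory filing = (5 + 4·9 + 19)/6 = 60/6 = 10; σ²_Regulatory filing = ((19−5)/6)² = 5.444
te_Marketing collateral = (4 + 4·8 + 12)/6 = 48/6 = 8; σ²_Marketing collateral = ((12−4)/6)² = 1.778
te_Sales training = (10 + 4·12 + 20)/6 = 78/6 = 13; σ²_Sales training = ((20−10)/6)² = 2.778
te_Distribution setup = (8 + 4·13 + 24)/6 = 84/6 = 14; σ²_Distribution setup = ((24−8)/6)² = 7.111

Forward pass:
ES_Supplier sourcing = 0; EF_Supplier sourcing = 14
ES_Pilot run = 0; EF_Pilot run = 3
ES_QA = max(EF_Supplier sourcing=14, EF_Pilot run=3) = 14; EF_QA = 14+3 = 17
ES_Packaging design = 3; EF_Packaging design = 3+10 = 13
ES_Regulatory filing = max(EF_Supplier sourcing=14, EF_Pilot run=3) = 14; EF_Regulatory filing = 14+10 = 24
ES_Marketing collateral = max(EF_Supplier sourcing=14, EF_Pilot run=3) = 14; EF_Marketing collateral = 14+8 = 22
ES_Sales training = max(EF_Supplier sourcing=14, EF_Pilot run=3) = 14; EF_Sales training = 14+13 = 27
ES_Distribution setup = max(EF_QA=17, EF_Packaging design=13, EF_Regulatory filing=24, EF_Marketing collateral=22, EF_Sales training=27) = 27; EF_Distribution setup = 27+14 = 41
Expected project duration μ = 41 weeks. Critical path: Supplier sourcing → Sales training → Distribution setup.

Variance along critical path = 1.778 + 2.778 + 7.111 = 11.667
σ = √11.667 = 3.416 weeks

3.42 weeks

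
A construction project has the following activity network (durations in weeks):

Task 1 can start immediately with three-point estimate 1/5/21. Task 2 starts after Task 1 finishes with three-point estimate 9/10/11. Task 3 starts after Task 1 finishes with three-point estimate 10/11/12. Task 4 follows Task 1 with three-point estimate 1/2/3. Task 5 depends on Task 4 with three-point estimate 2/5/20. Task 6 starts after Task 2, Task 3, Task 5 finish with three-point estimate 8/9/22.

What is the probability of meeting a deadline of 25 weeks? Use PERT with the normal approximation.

0.164

te_Task 1 = (1 + 4·5 + 21)/6 = 42/6 = 7; σ²_Task 1 = ((21−1)/6)² = 11.111
te_Task 2 = (9 + 4·10 + 11)/6 = 60/6 = 10; σ²_Task 2 = ((11−9)/6)² = 0.111
te_Task 3 = (10 + 4·11 + 12)/6 = 66/6 = 11; σ²_Task 3 = ((12−10)/6)² = 0.111
te_Task 4 = (1 + 4·2 + 3)/6 = 12/6 = 2; σ²_Task 4 = ((3−1)/6)² = 0.111
te_Task 5 = (2 + 4·5 + 20)/6 = 42/6 = 7; σ²_Task 5 = ((20−2)/6)² = 9.000
te_Task 6 = (8 + 4·9 + 22)/6 = 66/6 = 11; σ²_Task 6 = ((22−8)/6)² = 5.444

Forward pass:
ES_Task 1 = 0; EF_Task 1 = 7
ES_Task 2 = 7; EF_Task 2 = 7+10 = 17
ES_Task 3 = 7; EF_Task 3 = 7+11 = 18
ES_Task 4 = 7; EF_Task 4 = 7+2 = 9
ES_Task 5 = 9; EF_Task 5 = 9+7 = 16
ES_Task 6 = max(EF_Task 2=17, EF_Task 3=18, EF_Task 5=16) = 18; EF_Task 6 = 18+11 = 29
Expected project duration μ = 29 weeks. Critical path: Task 1 → Task 3 → Task 6.

Variance along critical path = 11.111 + 0.111 + 5.444 = 16.667; σ = √16.667 = 4.082 weeks.
Z = (25 − 29) / 4.082 = -0.980
P(T ≤ 25) = Φ(-0.980) ≈ 0.164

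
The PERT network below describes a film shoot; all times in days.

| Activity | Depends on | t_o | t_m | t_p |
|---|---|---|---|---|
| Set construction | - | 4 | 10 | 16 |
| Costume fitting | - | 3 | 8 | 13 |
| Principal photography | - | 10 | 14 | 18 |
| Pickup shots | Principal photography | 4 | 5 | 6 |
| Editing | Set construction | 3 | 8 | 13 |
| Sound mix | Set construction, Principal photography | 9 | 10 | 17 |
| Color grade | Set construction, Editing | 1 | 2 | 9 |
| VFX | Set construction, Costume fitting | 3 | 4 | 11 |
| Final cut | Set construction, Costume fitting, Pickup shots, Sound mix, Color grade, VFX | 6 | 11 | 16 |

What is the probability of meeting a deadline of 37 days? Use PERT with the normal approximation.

0.654

te_Set construction = (4 + 4·10 + 16)/6 = 60/6 = 10; σ²_Set construction = ((16−4)/6)² = 4.000
te_Costume fitting = (3 + 4·8 + 13)/6 = 48/6 = 8; σ²_Costume fitting = ((13−3)/6)² = 2.778
te_Principal photography = (10 + 4·14 + 18)/6 = 84/6 = 14; σ²_Principal photography = ((18−10)/6)² = 1.778
te_Pickup shots = (4 + 4·5 + 6)/6 = 30/6 = 5; σ²_Pickup shots = ((6−4)/6)² = 0.111
te_Editing = (3 + 4·8 + 13)/6 = 48/6 = 8; σ²_Editing = ((13−3)/6)² = 2.778
te_Sound mix = (9 + 4·10 + 17)/6 = 66/6 = 11; σ²_Sound mix = ((17−9)/6)² = 1.778
te_Color grade = (1 + 4·2 + 9)/6 = 18/6 = 3; σ²_Color grade = ((9−1)/6)² = 1.778
te_VFX = (3 + 4·4 + 11)/6 = 30/6 = 5; σ²_VFX = ((11−3)/6)² = 1.778
te_Final cut = (6 + 4·11 + 16)/6 = 66/6 = 11; σ²_Final cut = ((16−6)/6)² = 2.778

Forward pass:
ES_Set construction = 0; EF_Set construction = 10
ES_Costume fitting = 0; EF_Costume fitting = 8
ES_Principal photography = 0; EF_Principal photography = 14
ES_Pickup shots = 14; EF_Pickup shots = 14+5 = 19
ES_Editing = 10; EF_Editing = 10+8 = 18
ES_Sound mix = max(EF_Set construction=10, EF_Principal photography=14) = 14; EF_Sound mix = 14+11 = 25
ES_Color grade = max(EF_Set construction=10, EF_Editing=18) = 18; EF_Color grade = 18+3 = 21
ES_VFX = max(EF_Set construction=10, EF_Costume fitting=8) = 10; EF_VFX = 10+5 = 15
ES_Final cut = max(EF_Set construction=10, EF_Costume fitting=8, EF_Pickup shots=19, EF_Sound mix=25, EF_Color grade=21, EF_VFX=15) = 25; EF_Final cut = 25+11 = 36
Expected project duration μ = 36 days. Critical path: Principal photography → Sound mix → Final cut.

Variance along critical path = 1.778 + 1.778 + 2.778 = 6.333; σ = √6.333 = 2.517 days.
Z = (37 − 36) / 2.517 = 0.397
P(T ≤ 37) = Φ(0.397) ≈ 0.654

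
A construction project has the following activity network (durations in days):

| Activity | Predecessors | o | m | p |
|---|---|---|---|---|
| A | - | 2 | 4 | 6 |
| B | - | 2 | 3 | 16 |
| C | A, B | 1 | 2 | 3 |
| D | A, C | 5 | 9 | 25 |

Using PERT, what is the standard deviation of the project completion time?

4.08 days

te_A = (2 + 4·4 + 6)/6 = 24/6 = 4; σ²_A = ((6−2)/6)² = 0.444
te_B = (2 + 4·3 + 16)/6 = 30/6 = 5; σ²_B = ((16−2)/6)² = 5.444
te_C = (1 + 4·2 + 3)/6 = 12/6 = 2; σ²_C = ((3−1)/6)² = 0.111
te_D = (5 + 4·9 + 25)/6 = 66/6 = 11; σ²_D = ((25−5)/6)² = 11.111

Forward pass:
ES_A = 0; EF_A = 4
ES_B = 0; EF_B = 5
ES_C = max(EF_A=4, EF_B=5) = 5; EF_C = 5+2 = 7
ES_D = max(EF_A=4, EF_C=7) = 7; EF_D = 7+11 = 18
Expected project duration μ = 18 days. Critical path: B → C → D.

Variance along critical path = 5.444 + 0.111 + 11.111 = 16.667
σ = √16.667 = 4.082 days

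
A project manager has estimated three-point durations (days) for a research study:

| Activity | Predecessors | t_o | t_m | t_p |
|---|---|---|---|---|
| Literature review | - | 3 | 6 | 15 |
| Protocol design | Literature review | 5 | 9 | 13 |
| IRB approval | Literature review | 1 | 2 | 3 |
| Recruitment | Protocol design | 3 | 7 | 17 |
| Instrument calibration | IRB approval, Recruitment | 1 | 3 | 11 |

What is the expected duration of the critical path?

te_Literature review = (3 + 4·6 + 15)/6 = 42/6 = 7
te_Protocol design = (5 + 4·9 + 13)/6 = 54/6 = 9
te_IRB approval = (1 + 4·2 + 3)/6 = 12/6 = 2
te_Recruitment = (3 + 4·7 + 17)/6 = 48/6 = 8
te_Instrument calibration = (1 + 4·3 + 11)/6 = 24/6 = 4

Forward pass:
ES_Literature review = 0; EF_Literature review = 7
ES_Protocol design = 7; EF_Protocol design = 7+9 = 16
ES_IRB approval = 7; EF_IRB approval = 7+2 = 9
ES_Recruitment = 16; EF_Recruitment = 16+8 = 24
ES_Instrument calibration = max(EF_IRB approval=9, EF_Recruitment=24) = 24; EF_Instrument calibration = 24+4 = 28
Expected project duration μ = 28 days. Critical path: Literature review → Protocol design → Recruitment → Instrument calibration.

28 days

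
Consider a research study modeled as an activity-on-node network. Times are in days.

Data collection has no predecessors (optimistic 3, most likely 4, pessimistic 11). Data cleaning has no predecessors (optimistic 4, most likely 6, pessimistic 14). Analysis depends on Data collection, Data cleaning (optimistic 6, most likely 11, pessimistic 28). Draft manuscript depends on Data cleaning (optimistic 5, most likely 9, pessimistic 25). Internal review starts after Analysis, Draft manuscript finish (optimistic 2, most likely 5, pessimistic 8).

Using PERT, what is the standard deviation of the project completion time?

te_Data collection = (3 + 4·4 + 11)/6 = 30/6 = 5; σ²_Data collection = ((11−3)/6)² = 1.778
te_Data cleaning = (4 + 4·6 + 14)/6 = 42/6 = 7; σ²_Data cleaning = ((14−4)/6)² = 2.778
te_Analysis = (6 + 4·11 + 28)/6 = 78/6 = 13; σ²_Analysis = ((28−6)/6)² = 13.444
te_Draft manuscript = (5 + 4·9 + 25)/6 = 66/6 = 11; σ²_Draft manuscript = ((25−5)/6)² = 11.111
te_Internal review = (2 + 4·5 + 8)/6 = 30/6 = 5; σ²_Internal review = ((8−2)/6)² = 1.000

Forward pass:
ES_Data collection = 0; EF_Data collection = 5
ES_Data cleaning = 0; EF_Data cleaning = 7
ES_Analysis = max(EF_Data collection=5, EF_Data cleaning=7) = 7; EF_Analysis = 7+13 = 20
ES_Draft manuscript = 7; EF_Draft manuscript = 7+11 = 18
ES_Internal review = max(EF_Analysis=20, EF_Draft manuscript=18) = 20; EF_Internal review = 20+5 = 25
Expected project duration μ = 25 days. Critical path: Data cleaning → Analysis → Internal review.

Variance along critical path = 2.778 + 13.444 + 1.000 = 17.222
σ = √17.222 = 4.150 days

4.15 days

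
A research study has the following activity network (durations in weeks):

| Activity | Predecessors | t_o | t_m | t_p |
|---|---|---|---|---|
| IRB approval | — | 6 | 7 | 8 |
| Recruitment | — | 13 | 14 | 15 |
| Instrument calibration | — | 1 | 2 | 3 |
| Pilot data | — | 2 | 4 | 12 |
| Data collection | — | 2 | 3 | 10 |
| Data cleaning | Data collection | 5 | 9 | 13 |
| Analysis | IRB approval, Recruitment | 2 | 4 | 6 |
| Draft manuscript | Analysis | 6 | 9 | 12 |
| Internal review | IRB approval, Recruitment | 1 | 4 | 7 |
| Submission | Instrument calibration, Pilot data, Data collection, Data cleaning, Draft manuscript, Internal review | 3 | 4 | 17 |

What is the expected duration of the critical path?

33 weeks

te_IRB approval = (6 + 4·7 + 8)/6 = 42/6 = 7
te_Recruitment = (13 + 4·14 + 15)/6 = 84/6 = 14
te_Instrument calibration = (1 + 4·2 + 3)/6 = 12/6 = 2
te_Pilot data = (2 + 4·4 + 12)/6 = 30/6 = 5
te_Data collection = (2 + 4·3 + 10)/6 = 24/6 = 4
te_Data cleaning = (5 + 4·9 + 13)/6 = 54/6 = 9
te_Analysis = (2 + 4·4 + 6)/6 = 24/6 = 4
te_Draft manuscript = (6 + 4·9 + 12)/6 = 54/6 = 9
te_Internal review = (1 + 4·4 + 7)/6 = 24/6 = 4
te_Submission = (3 + 4·4 + 17)/6 = 36/6 = 6

Forward pass:
ES_IRB approval = 0; EF_IRB approval = 7
ES_Recruitment = 0; EF_Recruitment = 14
ES_Instrument calibration = 0; EF_Instrument calibration = 2
ES_Pilot data = 0; EF_Pilot data = 5
ES_Data collection = 0; EF_Data collection = 4
ES_Data cleaning = 4; EF_Data cleaning = 4+9 = 13
ES_Analysis = max(EF_IRB approval=7, EF_Recruitment=14) = 14; EF_Analysis = 14+4 = 18
ES_Draft manuscript = 18; EF_Draft manuscript = 18+9 = 27
ES_Internal review = max(EF_IRB approval=7, EF_Recruitment=14) = 14; EF_Internal review = 14+4 = 18
ES_Submission = max(EF_Instrument calibration=2, EF_Pilot data=5, EF_Data collection=4, EF_Data cleaning=13, EF_Draft manuscript=27, EF_Internal review=18) = 27; EF_Submission = 27+6 = 33
Expected project duration μ = 33 weeks. Critical path: Recruitment → Analysis → Draft manuscript → Submission.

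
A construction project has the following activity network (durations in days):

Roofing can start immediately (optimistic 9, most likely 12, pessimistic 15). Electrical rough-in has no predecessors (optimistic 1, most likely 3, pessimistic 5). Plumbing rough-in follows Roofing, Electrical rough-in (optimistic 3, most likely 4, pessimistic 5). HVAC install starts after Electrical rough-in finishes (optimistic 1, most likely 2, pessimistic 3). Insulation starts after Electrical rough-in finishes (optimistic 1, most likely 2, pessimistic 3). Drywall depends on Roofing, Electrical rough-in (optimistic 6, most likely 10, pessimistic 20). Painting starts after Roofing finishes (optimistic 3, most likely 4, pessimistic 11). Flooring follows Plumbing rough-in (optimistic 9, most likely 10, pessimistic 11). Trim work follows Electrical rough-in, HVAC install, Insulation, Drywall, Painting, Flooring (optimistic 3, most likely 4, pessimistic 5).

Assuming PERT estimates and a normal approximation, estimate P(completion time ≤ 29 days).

te_Roofing = (9 + 4·12 + 15)/6 = 72/6 = 12; σ²_Roofing = ((15−9)/6)² = 1.000
te_Electrical rough-in = (1 + 4·3 + 5)/6 = 18/6 = 3; σ²_Electrical rough-in = ((5−1)/6)² = 0.444
te_Plumbing rough-in = (3 + 4·4 + 5)/6 = 24/6 = 4; σ²_Plumbing rough-in = ((5−3)/6)² = 0.111
te_HVAC install = (1 + 4·2 + 3)/6 = 12/6 = 2; σ²_HVAC install = ((3−1)/6)² = 0.111
te_Insulation = (1 + 4·2 + 3)/6 = 12/6 = 2; σ²_Insulation = ((3−1)/6)² = 0.111
te_Drywall = (6 + 4·10 + 20)/6 = 66/6 = 11; σ²_Drywall = ((20−6)/6)² = 5.444
te_Painting = (3 + 4·4 + 11)/6 = 30/6 = 5; σ²_Painting = ((11−3)/6)² = 1.778
te_Flooring = (9 + 4·10 + 11)/6 = 60/6 = 10; σ²_Flooring = ((11−9)/6)² = 0.111
te_Trim work = (3 + 4·4 + 5)/6 = 24/6 = 4; σ²_Trim work = ((5−3)/6)² = 0.111

Forward pass:
ES_Roofing = 0; EF_Roofing = 12
ES_Electrical rough-in = 0; EF_Electrical rough-in = 3
ES_Plumbing rough-in = max(EF_Roofing=12, EF_Electrical rough-in=3) = 12; EF_Plumbing rough-in = 12+4 = 16
ES_HVAC install = 3; EF_HVAC install = 3+2 = 5
ES_Insulation = 3; EF_Insulation = 3+2 = 5
ES_Drywall = max(EF_Roofing=12, EF_Electrical rough-in=3) = 12; EF_Drywall = 12+11 = 23
ES_Painting = 12; EF_Painting = 12+5 = 17
ES_Flooring = 16; EF_Flooring = 16+10 = 26
ES_Trim work = max(EF_Electrical rough-in=3, EF_HVAC install=5, EF_Insulation=5, EF_Drywall=23, EF_Painting=17, EF_Flooring=26) = 26; EF_Trim work = 26+4 = 30
Expected project duration μ = 30 days. Critical path: Roofing → Plumbing rough-in → Flooring → Trim work.

Variance along critical path = 1.000 + 0.111 + 0.111 + 0.111 = 1.333; σ = √1.333 = 1.155 days.
Z = (29 − 30) / 1.155 = -0.866
P(T ≤ 29) = Φ(-0.866) ≈ 0.193

0.193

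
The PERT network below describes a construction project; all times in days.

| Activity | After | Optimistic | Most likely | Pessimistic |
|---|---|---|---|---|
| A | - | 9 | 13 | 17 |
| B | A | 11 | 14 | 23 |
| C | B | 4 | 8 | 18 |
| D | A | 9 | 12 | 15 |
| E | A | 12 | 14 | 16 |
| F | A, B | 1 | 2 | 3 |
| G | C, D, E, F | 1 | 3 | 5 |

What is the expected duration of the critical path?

te_A = (9 + 4·13 + 17)/6 = 78/6 = 13
te_B = (11 + 4·14 + 23)/6 = 90/6 = 15
te_C = (4 + 4·8 + 18)/6 = 54/6 = 9
te_D = (9 + 4·12 + 15)/6 = 72/6 = 12
te_E = (12 + 4·14 + 16)/6 = 84/6 = 14
te_F = (1 + 4·2 + 3)/6 = 12/6 = 2
te_G = (1 + 4·3 + 5)/6 = 18/6 = 3

Forward pass:
ES_A = 0; EF_A = 13
ES_B = 13; EF_B = 13+15 = 28
ES_C = 28; EF_C = 28+9 = 37
ES_D = 13; EF_D = 13+12 = 25
ES_E = 13; EF_E = 13+14 = 27
ES_F = max(EF_A=13, EF_B=28) = 28; EF_F = 28+2 = 30
ES_G = max(EF_C=37, EF_D=25, EF_E=27, EF_F=30) = 37; EF_G = 37+3 = 40
Expected project duration μ = 40 days. Critical path: A → B → C → G.

40 days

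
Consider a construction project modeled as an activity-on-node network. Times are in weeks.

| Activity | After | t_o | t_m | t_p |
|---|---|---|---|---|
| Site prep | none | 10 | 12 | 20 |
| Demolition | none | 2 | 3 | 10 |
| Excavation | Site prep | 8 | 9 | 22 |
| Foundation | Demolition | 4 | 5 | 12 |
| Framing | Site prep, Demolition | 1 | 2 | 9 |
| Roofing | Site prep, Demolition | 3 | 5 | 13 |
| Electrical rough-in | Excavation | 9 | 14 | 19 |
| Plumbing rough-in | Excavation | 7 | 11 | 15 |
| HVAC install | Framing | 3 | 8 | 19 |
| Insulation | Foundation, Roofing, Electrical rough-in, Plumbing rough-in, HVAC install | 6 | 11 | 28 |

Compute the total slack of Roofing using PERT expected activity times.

19 weeks

te_Site prep = (10 + 4·12 + 20)/6 = 78/6 = 13
te_Demolition = (2 + 4·3 + 10)/6 = 24/6 = 4
te_Excavation = (8 + 4·9 + 22)/6 = 66/6 = 11
te_Foundation = (4 + 4·5 + 12)/6 = 36/6 = 6
te_Framing = (1 + 4·2 + 9)/6 = 18/6 = 3
te_Roofing = (3 + 4·5 + 13)/6 = 36/6 = 6
te_Electrical rough-in = (9 + 4·14 + 19)/6 = 84/6 = 14
te_Plumbing rough-in = (7 + 4·11 + 15)/6 = 66/6 = 11
te_HVAC install = (3 + 4·8 + 19)/6 = 54/6 = 9
te_Insulation = (6 + 4·11 + 28)/6 = 78/6 = 13

Forward pass:
ES_Site prep = 0; EF_Site prep = 13
ES_Demolition = 0; EF_Demolition = 4
ES_Excavation = 13; EF_Excavation = 13+11 = 24
ES_Foundation = 4; EF_Foundation = 4+6 = 10
ES_Framing = max(EF_Site prep=13, EF_Demolition=4) = 13; EF_Framing = 13+3 = 16
ES_Roofing = max(EF_Site prep=13, EF_Demolition=4) = 13; EF_Roofing = 13+6 = 19
ES_Electrical rough-in = 24; EF_Electrical rough-in = 24+14 = 38
ES_Plumbing rough-in = 24; EF_Plumbing rough-in = 24+11 = 35
ES_HVAC install = 16; EF_HVAC install = 16+9 = 25
ES_Insulation = max(EF_Foundation=10, EF_Roofing=19, EF_Electrical rough-in=38, EF_Plumbing rough-in=35, EF_HVAC install=25) = 38; EF_Insulation = 38+13 = 51
Expected project duration μ = 51 weeks. Critical path: Site prep → Excavation → Electrical rough-in → Insulation.

Backward pass:
LF_Insulation = 51; LS_Insulation = 51−13 = 38
LF_HVAC install = LS_Insulation = 38; LS_HVAC install = 38−9 = 29
LF_Plumbing rough-in = LS_Insulation = 38; LS_Plumbing rough-in = 38−11 = 27
LF_Electrical rough-in = LS_Insulation = 38; LS_Electrical rough-in = 38−14 = 24
LF_Roofing = LS_Insulation = 38; LS_Roofing = 38−6 = 32
LF_Framing = LS_HVAC install = 29; LS_Framing = 29−3 = 26
LF_Foundation = LS_Insulation = 38; LS_Foundation = 38−6 = 32
LF_Excavation = min(LS_Electrical rough-in=24, LS_Plumbing rough-in=27) = 24; LS_Excavation = 24−11 = 13
LF_Demolition = min(LS_Foundation=32, LS_Framing=26, LS_Roofing=32) = 26; LS_Demolition = 26−4 = 22
LF_Site prep = min(LS_Excavation=13, LS_Framing=26, LS_Roofing=32) = 13; LS_Site prep = 13−13 = 0
Slack_Roofing = LS_Roofing − ES_Roofing = 32 − 13 = 19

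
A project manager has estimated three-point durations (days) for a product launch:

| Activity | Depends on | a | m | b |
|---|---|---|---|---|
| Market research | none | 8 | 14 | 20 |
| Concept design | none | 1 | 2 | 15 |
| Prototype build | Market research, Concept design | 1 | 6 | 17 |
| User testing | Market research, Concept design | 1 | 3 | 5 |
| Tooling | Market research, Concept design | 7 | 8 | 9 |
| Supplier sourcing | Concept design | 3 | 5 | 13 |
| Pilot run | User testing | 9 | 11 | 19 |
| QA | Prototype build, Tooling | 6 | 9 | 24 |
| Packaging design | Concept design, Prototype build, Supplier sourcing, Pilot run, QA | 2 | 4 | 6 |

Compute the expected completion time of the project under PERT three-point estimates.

37 days

te_Market research = (8 + 4·14 + 20)/6 = 84/6 = 14
te_Concept design = (1 + 4·2 + 15)/6 = 24/6 = 4
te_Prototype build = (1 + 4·6 + 17)/6 = 42/6 = 7
te_User testing = (1 + 4·3 + 5)/6 = 18/6 = 3
te_Tooling = (7 + 4·8 + 9)/6 = 48/6 = 8
te_Supplier sourcing = (3 + 4·5 + 13)/6 = 36/6 = 6
te_Pilot run = (9 + 4·11 + 19)/6 = 72/6 = 12
te_QA = (6 + 4·9 + 24)/6 = 66/6 = 11
te_Packaging design = (2 + 4·4 + 6)/6 = 24/6 = 4

Forward pass:
ES_Market research = 0; EF_Market research = 14
ES_Concept design = 0; EF_Concept design = 4
ES_Prototype build = max(EF_Market research=14, EF_Concept design=4) = 14; EF_Prototype build = 14+7 = 21
ES_User testing = max(EF_Market research=14, EF_Concept design=4) = 14; EF_User testing = 14+3 = 17
ES_Tooling = max(EF_Market research=14, EF_Concept design=4) = 14; EF_Tooling = 14+8 = 22
ES_Supplier sourcing = 4; EF_Supplier sourcing = 4+6 = 10
ES_Pilot run = 17; EF_Pilot run = 17+12 = 29
ES_QA = max(EF_Prototype build=21, EF_Tooling=22) = 22; EF_QA = 22+11 = 33
ES_Packaging design = max(EF_Concept design=4, EF_Prototype build=21, EF_Supplier sourcing=10, EF_Pilot run=29, EF_QA=33) = 33; EF_Packaging design = 33+4 = 37
Expected project duration μ = 37 days. Critical path: Market research → Tooling → QA → Packaging design.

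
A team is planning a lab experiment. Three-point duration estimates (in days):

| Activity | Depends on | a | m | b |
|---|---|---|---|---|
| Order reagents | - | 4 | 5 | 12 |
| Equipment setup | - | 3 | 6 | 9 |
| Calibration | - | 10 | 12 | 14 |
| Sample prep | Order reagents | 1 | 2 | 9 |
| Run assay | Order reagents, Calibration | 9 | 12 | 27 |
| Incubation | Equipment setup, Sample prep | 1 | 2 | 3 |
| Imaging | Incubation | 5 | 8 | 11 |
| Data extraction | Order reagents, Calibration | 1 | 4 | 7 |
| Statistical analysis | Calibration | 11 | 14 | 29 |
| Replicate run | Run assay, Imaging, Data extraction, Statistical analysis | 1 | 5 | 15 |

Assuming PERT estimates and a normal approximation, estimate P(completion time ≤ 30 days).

0.150

te_Order reagents = (4 + 4·5 + 12)/6 = 36/6 = 6; σ²_Order reagents = ((12−4)/6)² = 1.778
te_Equipment setup = (3 + 4·6 + 9)/6 = 36/6 = 6; σ²_Equipment setup = ((9−3)/6)² = 1.000
te_Calibration = (10 + 4·12 + 14)/6 = 72/6 = 12; σ²_Calibration = ((14−10)/6)² = 0.444
te_Sample prep = (1 + 4·2 + 9)/6 = 18/6 = 3; σ²_Sample prep = ((9−1)/6)² = 1.778
te_Run assay = (9 + 4·12 + 27)/6 = 84/6 = 14; σ²_Run assay = ((27−9)/6)² = 9.000
te_Incubation = (1 + 4·2 + 3)/6 = 12/6 = 2; σ²_Incubation = ((3−1)/6)² = 0.111
te_Imaging = (5 + 4·8 + 11)/6 = 48/6 = 8; σ²_Imaging = ((11−5)/6)² = 1.000
te_Data extraction = (1 + 4·4 + 7)/6 = 24/6 = 4; σ²_Data extraction = ((7−1)/6)² = 1.000
te_Statistical analysis = (11 + 4·14 + 29)/6 = 96/6 = 16; σ²_Statistical analysis = ((29−11)/6)² = 9.000
te_Replicate run = (1 + 4·5 + 15)/6 = 36/6 = 6; σ²_Replicate run = ((15−1)/6)² = 5.444

Forward pass:
ES_Order reagents = 0; EF_Order reagents = 6
ES_Equipment setup = 0; EF_Equipment setup = 6
ES_Calibration = 0; EF_Calibration = 12
ES_Sample prep = 6; EF_Sample prep = 6+3 = 9
ES_Run assay = max(EF_Order reagents=6, EF_Calibration=12) = 12; EF_Run assay = 12+14 = 26
ES_Incubation = max(EF_Equipment setup=6, EF_Sample prep=9) = 9; EF_Incubation = 9+2 = 11
ES_Imaging = 11; EF_Imaging = 11+8 = 19
ES_Data extraction = max(EF_Order reagents=6, EF_Calibration=12) = 12; EF_Data extraction = 12+4 = 16
ES_Statistical analysis = 12; EF_Statistical analysis = 12+16 = 28
ES_Replicate run = max(EF_Run assay=26, EF_Imaging=19, EF_Data extraction=16, EF_Statistical analysis=28) = 28; EF_Replicate run = 28+6 = 34
Expected project duration μ = 34 days. Critical path: Calibration → Statistical analysis → Replicate run.

Variance along critical path = 0.444 + 9.000 + 5.444 = 14.889; σ = √14.889 = 3.859 days.
Z = (30 − 34) / 3.859 = -1.037
P(T ≤ 30) = Φ(-1.037) ≈ 0.150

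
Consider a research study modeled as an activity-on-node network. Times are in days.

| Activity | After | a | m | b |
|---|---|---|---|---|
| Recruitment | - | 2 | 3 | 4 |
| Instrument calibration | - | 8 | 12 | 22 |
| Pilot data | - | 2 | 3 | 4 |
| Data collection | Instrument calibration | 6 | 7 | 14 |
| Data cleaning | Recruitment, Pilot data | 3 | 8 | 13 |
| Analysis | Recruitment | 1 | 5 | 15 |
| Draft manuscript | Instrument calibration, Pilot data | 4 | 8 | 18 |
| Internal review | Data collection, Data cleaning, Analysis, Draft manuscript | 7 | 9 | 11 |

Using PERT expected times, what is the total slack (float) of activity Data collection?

te_Recruitment = (2 + 4·3 + 4)/6 = 18/6 = 3
te_Instrument calibration = (8 + 4·12 + 22)/6 = 78/6 = 13
te_Pilot data = (2 + 4·3 + 4)/6 = 18/6 = 3
te_Data collection = (6 + 4·7 + 14)/6 = 48/6 = 8
te_Data cleaning = (3 + 4·8 + 13)/6 = 48/6 = 8
te_Analysis = (1 + 4·5 + 15)/6 = 36/6 = 6
te_Draft manuscript = (4 + 4·8 + 18)/6 = 54/6 = 9
te_Internal review = (7 + 4·9 + 11)/6 = 54/6 = 9

Forward pass:
ES_Recruitment = 0; EF_Recruitment = 3
ES_Instrument calibration = 0; EF_Instrument calibration = 13
ES_Pilot data = 0; EF_Pilot data = 3
ES_Data collection = 13; EF_Data collection = 13+8 = 21
ES_Data cleaning = max(EF_Recruitment=3, EF_Pilot data=3) = 3; EF_Data cleaning = 3+8 = 11
ES_Analysis = 3; EF_Analysis = 3+6 = 9
ES_Draft manuscript = max(EF_Instrument calibration=13, EF_Pilot data=3) = 13; EF_Draft manuscript = 13+9 = 22
ES_Internal review = max(EF_Data collection=21, EF_Data cleaning=11, EF_Analysis=9, EF_Draft manuscript=22) = 22; EF_Internal review = 22+9 = 31
Expected project duration μ = 31 days. Critical path: Instrument calibration → Draft manuscript → Internal review.

Backward pass:
LF_Internal review = 31; LS_Internal review = 31−9 = 22
LF_Draft manuscript = LS_Internal review = 22; LS_Draft manuscript = 22−9 = 13
LF_Analysis = LS_Internal review = 22; LS_Analysis = 22−6 = 16
LF_Data cleaning = LS_Internal review = 22; LS_Data cleaning = 22−8 = 14
LF_Data collection = LS_Internal review = 22; LS_Data collection = 22−8 = 14
LF_Pilot data = min(LS_Data cleaning=14, LS_Draft manuscript=13) = 13; LS_Pilot data = 13−3 = 10
LF_Instrument calibration = min(LS_Data collection=14, LS_Draft manuscript=13) = 13; LS_Instrument calibration = 13−13 = 0
LF_Recruitment = min(LS_Data cleaning=14, LS_Analysis=16) = 14; LS_Recruitment = 14−3 = 11
Slack_Data collection = LS_Data collection − ES_Data collection = 14 − 13 = 1

1 days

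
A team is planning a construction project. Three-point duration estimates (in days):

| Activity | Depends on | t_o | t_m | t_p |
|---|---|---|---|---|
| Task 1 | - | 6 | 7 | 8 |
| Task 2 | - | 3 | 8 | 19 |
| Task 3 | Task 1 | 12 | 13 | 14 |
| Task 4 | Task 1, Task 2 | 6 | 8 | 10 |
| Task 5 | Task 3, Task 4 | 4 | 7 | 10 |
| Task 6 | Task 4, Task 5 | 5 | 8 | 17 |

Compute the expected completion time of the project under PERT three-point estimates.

te_Task 1 = (6 + 4·7 + 8)/6 = 42/6 = 7
te_Task 2 = (3 + 4·8 + 19)/6 = 54/6 = 9
te_Task 3 = (12 + 4·13 + 14)/6 = 78/6 = 13
te_Task 4 = (6 + 4·8 + 10)/6 = 48/6 = 8
te_Task 5 = (4 + 4·7 + 10)/6 = 42/6 = 7
te_Task 6 = (5 + 4·8 + 17)/6 = 54/6 = 9

Forward pass:
ES_Task 1 = 0; EF_Task 1 = 7
ES_Task 2 = 0; EF_Task 2 = 9
ES_Task 3 = 7; EF_Task 3 = 7+13 = 20
ES_Task 4 = max(EF_Task 1=7, EF_Task 2=9) = 9; EF_Task 4 = 9+8 = 17
ES_Task 5 = max(EF_Task 3=20, EF_Task 4=17) = 20; EF_Task 5 = 20+7 = 27
ES_Task 6 = max(EF_Task 4=17, EF_Task 5=27) = 27; EF_Task 6 = 27+9 = 36
Expected project duration μ = 36 days. Critical path: Task 1 → Task 3 → Task 5 → Task 6.

36 days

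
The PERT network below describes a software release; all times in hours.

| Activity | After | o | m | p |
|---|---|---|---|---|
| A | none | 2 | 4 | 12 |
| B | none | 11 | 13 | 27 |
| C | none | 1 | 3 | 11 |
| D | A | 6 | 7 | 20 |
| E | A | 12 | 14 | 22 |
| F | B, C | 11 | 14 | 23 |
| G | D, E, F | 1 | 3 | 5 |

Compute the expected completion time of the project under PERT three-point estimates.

33 hours

te_A = (2 + 4·4 + 12)/6 = 30/6 = 5
te_B = (11 + 4·13 + 27)/6 = 90/6 = 15
te_C = (1 + 4·3 + 11)/6 = 24/6 = 4
te_D = (6 + 4·7 + 20)/6 = 54/6 = 9
te_E = (12 + 4·14 + 22)/6 = 90/6 = 15
te_F = (11 + 4·14 + 23)/6 = 90/6 = 15
te_G = (1 + 4·3 + 5)/6 = 18/6 = 3

Forward pass:
ES_A = 0; EF_A = 5
ES_B = 0; EF_B = 15
ES_C = 0; EF_C = 4
ES_D = 5; EF_D = 5+9 = 14
ES_E = 5; EF_E = 5+15 = 20
ES_F = max(EF_B=15, EF_C=4) = 15; EF_F = 15+15 = 30
ES_G = max(EF_D=14, EF_E=20, EF_F=30) = 30; EF_G = 30+3 = 33
Expected project duration μ = 33 hours. Critical path: B → F → G.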